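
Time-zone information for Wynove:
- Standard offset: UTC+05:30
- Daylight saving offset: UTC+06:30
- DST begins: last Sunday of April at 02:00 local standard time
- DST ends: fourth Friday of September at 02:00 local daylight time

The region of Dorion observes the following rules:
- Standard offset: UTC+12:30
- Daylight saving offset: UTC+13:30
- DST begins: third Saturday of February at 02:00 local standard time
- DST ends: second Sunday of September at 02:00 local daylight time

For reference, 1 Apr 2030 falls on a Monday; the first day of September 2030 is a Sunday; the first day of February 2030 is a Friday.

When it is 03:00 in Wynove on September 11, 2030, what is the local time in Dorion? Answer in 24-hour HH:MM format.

09:00

1 April 2030 is a Monday, so Sundays fall on 7, 14, 21, 28; the last is April 28.
1 September 2030 is a Sunday, so the first Friday is September 6 and the fourth is September 27.
September 11, 2030 lies within the daylight-saving period (28 April – 27 September), so Wynove is on daylight time, UTC+06:30.
03:00 Wynove − 6h30m = 20:30 UTC (rolling into the previous day, 10 September 2030).
1 February 2030 is a Friday, so the first Saturday is February 2 and the third is February 16.
1 September 2030 is a Sunday, so the first Sunday is September 1 and the second is September 8.
At the standard offset (UTC+12:30), 20:30 UTC + 12h30m = 09:00 Dorion standard time (rolling into the next day, 11 September 2030).
The standard-time date in Dorion, September 11, 2030, does not fall between 16 February and 8 September, so daylight saving is not in effect and Dorion is at UTC+12:30.
20:30 UTC + 12h30m = 09:00 Dorion (rolling into the next day, 11 September 2030).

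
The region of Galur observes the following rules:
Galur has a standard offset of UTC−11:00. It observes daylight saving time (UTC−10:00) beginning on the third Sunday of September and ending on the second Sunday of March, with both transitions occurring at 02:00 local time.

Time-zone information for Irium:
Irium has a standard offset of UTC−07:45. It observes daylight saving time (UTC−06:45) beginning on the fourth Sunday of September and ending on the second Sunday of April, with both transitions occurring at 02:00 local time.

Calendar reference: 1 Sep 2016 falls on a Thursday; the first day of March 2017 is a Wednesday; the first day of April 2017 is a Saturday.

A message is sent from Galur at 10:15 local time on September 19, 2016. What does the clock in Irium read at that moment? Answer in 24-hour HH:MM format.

12:30

1 September 2016 is a Thursday, so the first Sunday is September 4 and the third is September 18.
1 March 2017 is a Wednesday, so the first Sunday is March 5 and the second is March 12.
Daylight saving runs 18 September 2016 – 12 March 2017; September 19, 2016 is inside that window, so Galur is at UTC−10:00.
10:15 Galur + 10h = 20:15 UTC.
1 September 2016 is a Thursday, so the first Sunday is September 4 and the fourth is September 25.
1 April 2017 is a Saturday, so the first Sunday is April 2 and the second is April 9.
At the standard offset (UTC−07:45), 20:15 UTC − 7h45m = 12:30 Irium standard time.
The standard-time date in Irium, September 19, 2016, does not fall between 25 September 2016 and 9 April 2017, so daylight saving is not in effect and Irium is at UTC−07:45.
20:15 UTC − 7h45m = 12:30 Irium.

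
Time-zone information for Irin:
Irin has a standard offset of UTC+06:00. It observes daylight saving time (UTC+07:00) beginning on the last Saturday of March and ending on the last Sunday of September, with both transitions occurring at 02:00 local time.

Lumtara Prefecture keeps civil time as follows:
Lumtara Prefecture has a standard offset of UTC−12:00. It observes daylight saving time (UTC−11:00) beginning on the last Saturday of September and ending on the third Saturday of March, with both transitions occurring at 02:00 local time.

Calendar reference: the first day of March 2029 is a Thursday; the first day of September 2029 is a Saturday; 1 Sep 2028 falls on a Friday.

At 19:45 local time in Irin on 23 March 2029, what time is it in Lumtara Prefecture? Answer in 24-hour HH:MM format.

1 March 2029 is a Thursday, so Saturdays fall on 3, 10, 17, 24, 31; the last is March 31.
1 September 2029 is a Saturday, so Sundays fall on 2, 9, 16, 23, 30; the last is September 30.
23 March 2029 does not fall between 31 March and 30 September, so daylight saving is not in effect and Irin is at UTC+06:00.
19:45 Irin − 6h = 13:45 UTC.
1 September 2028 is a Friday, so Saturdays fall on 2, 9, 16, 23, 30; the last is September 30.
1 March 2029 is a Thursday, so the first Saturday is March 3 and the third is March 17.
At the standard offset (UTC−12:00), 13:45 UTC − 12h = 01:45 Lumtara Prefecture standard time.
The standard-time date in Lumtara Prefecture, 23 March 2029, does not fall between 30 September 2028 and 17 March 2029, so daylight saving is not in effect and Lumtara Prefecture is at UTC−12:00.
13:45 UTC − 12h = 01:45 Lumtara Prefecture.

01:45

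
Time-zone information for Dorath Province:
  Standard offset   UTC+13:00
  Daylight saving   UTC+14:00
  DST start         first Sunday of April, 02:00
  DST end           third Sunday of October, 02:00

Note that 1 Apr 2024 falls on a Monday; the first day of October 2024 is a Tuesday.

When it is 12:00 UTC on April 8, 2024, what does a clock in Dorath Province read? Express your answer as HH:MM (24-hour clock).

02:00

1 April 2024 is a Monday, so the first Sunday is April 7.
1 October 2024 is a Tuesday, so the first Sunday is October 6 and the third is October 20.
At the standard offset (UTC+13:00), 12:00 UTC + 13h = 01:00 Dorath Province standard time (rolling into the next day, 9 April 2024).
The standard-time date in Dorath Province, April 9, 2024, falls between 7 April and 20 October, so daylight saving is in effect and Dorath Province is at UTC+14:00.
12:00 UTC + 14h = 02:00 local (rolling into the next day, 9 April 2024).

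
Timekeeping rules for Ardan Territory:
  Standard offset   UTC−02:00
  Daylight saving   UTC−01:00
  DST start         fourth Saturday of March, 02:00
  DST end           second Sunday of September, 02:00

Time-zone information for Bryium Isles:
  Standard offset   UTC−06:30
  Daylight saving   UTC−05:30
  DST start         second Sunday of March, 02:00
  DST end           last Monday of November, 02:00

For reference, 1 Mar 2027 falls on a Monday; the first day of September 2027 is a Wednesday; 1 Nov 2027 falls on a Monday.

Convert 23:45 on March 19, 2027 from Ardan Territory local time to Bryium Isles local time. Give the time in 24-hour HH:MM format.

1 March 2027 is a Monday, so the first Saturday is March 6 and the fourth is March 27.
1 September 2027 is a Wednesday, so the first Sunday is September 5 and the second is September 12.
March 19, 2027 is outside the daylight-saving period (27 March – 12 September), so Ardan Territory is on standard time, UTC−02:00.
23:45 Ardan Territory + 2h = 01:45 UTC (rolling into the next day, 20 March 2027).
1 March 2027 is a Monday, so the first Sunday is March 7 and the second is March 14.
1 November 2027 is a Monday, so Mondays fall on 1, 8, 15, 22, 29; the last is November 29.
At the standard offset (UTC−06:30), 01:45 UTC − 6h30m = 19:15 Bryium Isles standard time (rolling into the previous day, 19 March 2027).
The standard-time date in Bryium Isles, March 19, 2027, lies within the daylight-saving period (14 March – 29 November), so Bryium Isles is on daylight time, UTC−05:30.
01:45 UTC − 5h30m = 20:15 Bryium Isles (rolling into the previous day, 19 March 2027).

20:15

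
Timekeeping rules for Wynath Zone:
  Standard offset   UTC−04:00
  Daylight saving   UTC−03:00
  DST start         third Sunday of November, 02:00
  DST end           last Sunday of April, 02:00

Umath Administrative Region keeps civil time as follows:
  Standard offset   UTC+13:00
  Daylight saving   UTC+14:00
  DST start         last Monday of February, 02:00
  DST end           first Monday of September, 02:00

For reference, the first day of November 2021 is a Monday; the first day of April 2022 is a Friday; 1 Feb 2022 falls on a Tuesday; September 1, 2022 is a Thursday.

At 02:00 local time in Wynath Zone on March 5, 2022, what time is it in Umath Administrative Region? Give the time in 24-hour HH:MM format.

19:00

1 November 2021 is a Monday, so the first Sunday is November 7 and the third is November 21.
1 April 2022 is a Friday, so Sundays fall on 3, 10, 17, 24; the last is April 24.
Daylight saving runs 21 November 2021 – 24 April 2022; March 5, 2022 is inside that window, so Wynath Zone is at UTC−03:00.
02:00 Wynath Zone + 3h = 05:00 UTC.
1 February 2022 is a Tuesday, so Mondays fall on 7, 14, 21, 28; the last is February 28.
1 September 2022 is a Thursday, so the first Monday is September 5.
At the standard offset (UTC+13:00), 05:00 UTC + 13h = 18:00 Umath Administrative Region standard time.
The standard-time date in Umath Administrative Region, March 5, 2022, falls between 28 February and 5 September, so daylight saving is in effect and Umath Administrative Region is at UTC+14:00.
05:00 UTC + 14h = 19:00 Umath Administrative Region.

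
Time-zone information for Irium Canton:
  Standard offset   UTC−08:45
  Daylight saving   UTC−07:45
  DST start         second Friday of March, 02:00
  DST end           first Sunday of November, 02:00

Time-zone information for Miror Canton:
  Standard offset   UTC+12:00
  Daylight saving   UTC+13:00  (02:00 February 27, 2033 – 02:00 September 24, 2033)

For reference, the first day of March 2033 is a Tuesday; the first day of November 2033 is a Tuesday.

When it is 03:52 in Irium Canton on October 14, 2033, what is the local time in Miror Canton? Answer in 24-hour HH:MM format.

23:37

1 March 2033 is a Tuesday, so the first Friday is March 4 and the second is March 11.
1 November 2033 is a Tuesday, so the first Sunday is November 6.
October 14, 2033 falls between 11 March and 6 November, so daylight saving is in effect and Irium Canton is at UTC−07:45.
03:52 Irium Canton + 7h45m = 11:37 UTC.
At the standard offset (UTC+12:00), 11:37 UTC + 12h = 23:37 Miror Canton standard time.
The standard-time date in Miror Canton, October 14, 2033, does not fall between 27 February and 24 September, so daylight saving is not in effect and Miror Canton is at UTC+12:00.
11:37 UTC + 12h = 23:37 Miror Canton.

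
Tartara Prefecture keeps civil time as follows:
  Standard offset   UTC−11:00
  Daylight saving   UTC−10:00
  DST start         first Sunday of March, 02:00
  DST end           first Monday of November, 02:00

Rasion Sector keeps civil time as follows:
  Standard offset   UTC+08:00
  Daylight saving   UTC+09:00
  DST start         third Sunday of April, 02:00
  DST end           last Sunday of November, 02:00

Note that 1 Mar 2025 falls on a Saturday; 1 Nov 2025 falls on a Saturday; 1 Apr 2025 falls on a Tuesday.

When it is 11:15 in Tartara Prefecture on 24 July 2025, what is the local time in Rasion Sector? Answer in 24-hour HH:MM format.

06:15

1 March 2025 is a Saturday, so the first Sunday is March 2.
1 November 2025 is a Saturday, so the first Monday is November 3.
24 July 2025 falls between 2 March and 3 November, so daylight saving is in effect and Tartara Prefecture is at UTC−10:00.
11:15 Tartara Prefecture + 10h = 21:15 UTC.
1 April 2025 is a Tuesday, so the first Sunday is April 6 and the third is April 20.
1 November 2025 is a Saturday, so Sundays fall on 2, 9, 16, 23, 30; the last is November 30.
At the standard offset (UTC+08:00), 21:15 UTC + 8h = 05:15 Rasion Sector standard time (rolling into the next day, 25 July 2025).
Daylight saving runs 20 April – 30 November; the standard-time date in Rasion Sector, 25 July 2025, is inside that window, so Rasion Sector is at UTC+09:00.
21:15 UTC + 9h = 06:15 Rasion Sector (rolling into the next day, 25 July 2025).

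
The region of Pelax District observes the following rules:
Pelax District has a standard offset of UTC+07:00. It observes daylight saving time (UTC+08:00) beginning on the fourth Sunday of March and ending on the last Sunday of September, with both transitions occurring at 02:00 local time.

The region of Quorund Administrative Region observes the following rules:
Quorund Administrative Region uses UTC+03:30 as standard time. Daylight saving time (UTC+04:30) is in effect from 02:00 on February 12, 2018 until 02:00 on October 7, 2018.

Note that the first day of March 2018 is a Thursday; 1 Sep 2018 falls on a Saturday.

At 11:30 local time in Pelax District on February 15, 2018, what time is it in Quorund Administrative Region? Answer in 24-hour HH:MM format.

09:00

1 March 2018 is a Thursday, so the first Sunday is March 4 and the fourth is March 25.
1 September 2018 is a Saturday, so Sundays fall on 2, 9, 16, 23, 30; the last is September 30.
Daylight saving runs 25 March – 30 September; February 15, 2018 is outside that window, so Pelax District is on standard time at UTC+07:00.
11:30 Pelax District − 7h = 04:30 UTC.
At the standard offset (UTC+03:30), 04:30 UTC + 3h30m = 08:00 Quorund Administrative Region standard time.
Daylight saving runs 12 February – 7 October; the standard-time date in Quorund Administrative Region, February 15, 2018, is inside that window, so Quorund Administrative Region is at UTC+04:30.
04:30 UTC + 4h30m = 09:00 Quorund Administrative Region.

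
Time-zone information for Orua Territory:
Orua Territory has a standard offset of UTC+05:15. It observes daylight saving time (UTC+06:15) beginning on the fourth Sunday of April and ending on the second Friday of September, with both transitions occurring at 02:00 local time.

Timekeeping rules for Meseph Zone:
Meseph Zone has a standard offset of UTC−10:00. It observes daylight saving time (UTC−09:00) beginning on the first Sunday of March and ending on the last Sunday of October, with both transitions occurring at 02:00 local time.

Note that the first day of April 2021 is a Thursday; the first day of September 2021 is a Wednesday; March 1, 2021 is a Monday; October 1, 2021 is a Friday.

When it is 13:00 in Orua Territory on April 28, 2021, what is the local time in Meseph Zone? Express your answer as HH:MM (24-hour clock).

21:45

1 April 2021 is a Thursday, so the first Sunday is April 4 and the fourth is April 25.
1 September 2021 is a Wednesday, so the first Friday is September 3 and the second is September 10.
April 28, 2021 falls between 25 April and 10 September, so daylight saving is in effect and Orua Territory is at UTC+06:15.
13:00 Orua Territory − 6h15m = 06:45 UTC.
1 March 2021 is a Monday, so the first Sunday is March 7.
1 October 2021 is a Friday, so Sundays fall on 3, 10, 17, 24, 31; the last is October 31.
At the standard offset (UTC−10:00), 06:45 UTC − 10h = 20:45 Meseph Zone standard time (rolling into the previous day, 27 April 2021).
Daylight saving runs 7 March – 31 October; the standard-time date in Meseph Zone, April 27, 2021, is inside that window, so Meseph Zone is at UTC−09:00.
06:45 UTC − 9h = 21:45 Meseph Zone (rolling into the previous day, 27 April 2021).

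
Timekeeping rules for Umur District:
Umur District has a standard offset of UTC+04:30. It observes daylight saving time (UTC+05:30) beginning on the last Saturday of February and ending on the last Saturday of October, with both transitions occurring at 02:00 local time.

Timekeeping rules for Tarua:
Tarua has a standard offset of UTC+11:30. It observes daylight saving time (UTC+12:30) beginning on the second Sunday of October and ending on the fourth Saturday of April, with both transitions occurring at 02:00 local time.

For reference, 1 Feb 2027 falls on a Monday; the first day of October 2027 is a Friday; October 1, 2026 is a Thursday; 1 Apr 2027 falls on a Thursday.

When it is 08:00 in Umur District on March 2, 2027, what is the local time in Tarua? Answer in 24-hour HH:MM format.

15:00

1 February 2027 is a Monday, so Saturdays fall on 6, 13, 20, 27; the last is February 27.
1 October 2027 is a Friday, so Saturdays fall on 2, 9, 16, 23, 30; the last is October 30.
March 2, 2027 falls between 27 February and 30 October, so daylight saving is in effect and Umur District is at UTC+05:30.
08:00 Umur District − 5h30m = 02:30 UTC.
1 October 2026 is a Thursday, so the first Sunday is October 4 and the second is October 11.
1 April 2027 is a Thursday, so the first Saturday is April 3 and the fourth is April 24.
At the standard offset (UTC+11:30), 02:30 UTC + 11h30m = 14:00 Tarua standard time.
Daylight saving runs 11 October 2026 – 24 April 2027; the standard-time date in Tarua, March 2, 2027, is inside that window, so Tarua is at UTC+12:30.
02:30 UTC + 12h30m = 15:00 Tarua.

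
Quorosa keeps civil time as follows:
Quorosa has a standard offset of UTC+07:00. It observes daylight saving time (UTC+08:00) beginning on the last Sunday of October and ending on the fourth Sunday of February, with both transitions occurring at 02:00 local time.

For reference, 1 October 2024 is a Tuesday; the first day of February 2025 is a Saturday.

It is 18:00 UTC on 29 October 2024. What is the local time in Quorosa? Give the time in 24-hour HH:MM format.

02:00

1 October 2024 is a Tuesday, so Sundays fall on 6, 13, 20, 27; the last is October 27.
1 February 2025 is a Saturday, so the first Sunday is February 2 and the fourth is February 23.
At the standard offset (UTC+07:00), 18:00 UTC + 7h = 01:00 Quorosa standard time (rolling into the next day, 30 October 2024).
The standard-time date in Quorosa, 30 October 2024, falls between 27 October 2024 and 23 February 2025, so daylight saving is in effect and Quorosa is at UTC+08:00.
18:00 UTC + 8h = 02:00 local (rolling into the next day, 30 October 2024).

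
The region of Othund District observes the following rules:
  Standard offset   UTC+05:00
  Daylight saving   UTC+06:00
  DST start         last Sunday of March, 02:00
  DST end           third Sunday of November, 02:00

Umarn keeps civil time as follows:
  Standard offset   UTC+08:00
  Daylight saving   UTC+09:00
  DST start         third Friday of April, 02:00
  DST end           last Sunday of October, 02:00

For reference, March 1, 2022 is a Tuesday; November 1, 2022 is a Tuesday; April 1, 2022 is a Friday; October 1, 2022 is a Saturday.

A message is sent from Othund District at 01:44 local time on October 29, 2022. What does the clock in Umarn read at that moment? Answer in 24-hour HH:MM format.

1 March 2022 is a Tuesday, so Sundays fall on 6, 13, 20, 27; the last is March 27.
1 November 2022 is a Tuesday, so the first Sunday is November 6 and the third is November 20.
Daylight saving runs 27 March – 20 November; October 29, 2022 is inside that window, so Othund District is at UTC+06:00.
01:44 Othund District − 6h = 19:44 UTC (rolling into the previous day, 28 October 2022).
1 April 2022 is a Friday, so the first Friday is April 1 and the third is April 15.
1 October 2022 is a Saturday, so Sundays fall on 2, 9, 16, 23, 30; the last is October 30.
At the standard offset (UTC+08:00), 19:44 UTC + 8h = 03:44 Umarn standard time (rolling into the next day, 29 October 2022).
The standard-time date in Umarn, October 29, 2022, falls between 15 April and 30 October, so daylight saving is in effect and Umarn is at UTC+09:00.
19:44 UTC + 9h = 04:44 Umarn (rolling into the next day, 29 October 2022).

04:44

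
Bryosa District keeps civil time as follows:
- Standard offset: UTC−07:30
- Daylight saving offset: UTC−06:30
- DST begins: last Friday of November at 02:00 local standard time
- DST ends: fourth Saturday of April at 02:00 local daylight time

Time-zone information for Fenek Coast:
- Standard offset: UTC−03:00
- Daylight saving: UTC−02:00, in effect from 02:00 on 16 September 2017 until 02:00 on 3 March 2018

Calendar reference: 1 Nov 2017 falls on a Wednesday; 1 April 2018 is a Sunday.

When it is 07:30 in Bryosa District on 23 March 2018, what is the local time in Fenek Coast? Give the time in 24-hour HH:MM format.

1 November 2017 is a Wednesday, so Fridays fall on 3, 10, 17, 24; the last is November 24.
1 April 2018 is a Sunday, so the first Saturday is April 7 and the fourth is April 28.
23 March 2018 falls between 24 November 2017 and 28 April 2018, so daylight saving is in effect and Bryosa District is at UTC−06:30.
07:30 Bryosa District + 6h30m = 14:00 UTC.
At the standard offset (UTC−03:00), 14:00 UTC − 3h = 11:00 Fenek Coast standard time.
The standard-time date in Fenek Coast, 23 March 2018, does not fall between 16 September 2017 and 3 March 2018, so daylight saving is not in effect and Fenek Coast is at UTC−03:00.
14:00 UTC − 3h = 11:00 Fenek Coast.

11:00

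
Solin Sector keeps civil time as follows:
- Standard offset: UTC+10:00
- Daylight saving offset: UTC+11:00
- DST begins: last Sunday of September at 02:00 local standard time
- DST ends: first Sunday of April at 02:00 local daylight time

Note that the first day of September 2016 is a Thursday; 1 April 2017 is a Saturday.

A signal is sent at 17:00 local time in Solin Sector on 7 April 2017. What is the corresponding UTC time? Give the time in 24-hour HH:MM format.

1 September 2016 is a Thursday, so Sundays fall on 4, 11, 18, 25; the last is September 25.
1 April 2017 is a Saturday, so the first Sunday is April 2.
7 April 2017 is outside the daylight-saving period (25 September 2016 – 2 April 2017), so Solin Sector is on standard time, UTC+10:00.
17:00 local − 10h = 07:00 UTC.

07:00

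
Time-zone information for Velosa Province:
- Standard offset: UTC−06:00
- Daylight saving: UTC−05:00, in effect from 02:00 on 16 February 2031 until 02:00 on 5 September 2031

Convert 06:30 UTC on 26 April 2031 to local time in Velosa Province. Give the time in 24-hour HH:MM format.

At the standard offset (UTC−06:00), 06:30 UTC − 6h = 00:30 Velosa Province standard time.
The standard-time date in Velosa Province, 26 April 2031, lies within the daylight-saving period (16 February – 5 September), so Velosa Province is on daylight time, UTC−05:00.
06:30 UTC − 5h = 01:30 local.

01:30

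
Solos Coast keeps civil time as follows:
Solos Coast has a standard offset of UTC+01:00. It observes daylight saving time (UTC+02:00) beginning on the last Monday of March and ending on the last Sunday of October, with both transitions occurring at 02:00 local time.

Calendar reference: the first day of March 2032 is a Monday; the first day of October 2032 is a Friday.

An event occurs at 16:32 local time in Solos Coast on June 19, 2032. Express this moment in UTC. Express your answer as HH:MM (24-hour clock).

1 March 2032 is a Monday, so Mondays fall on 1, 8, 15, 22, 29; the last is March 29.
1 October 2032 is a Friday, so Sundays fall on 3, 10, 17, 24, 31; the last is October 31.
June 19, 2032 falls between 29 March and 31 October, so daylight saving is in effect and Solos Coast is at UTC+02:00.
16:32 local − 2h = 14:32 UTC.

14:32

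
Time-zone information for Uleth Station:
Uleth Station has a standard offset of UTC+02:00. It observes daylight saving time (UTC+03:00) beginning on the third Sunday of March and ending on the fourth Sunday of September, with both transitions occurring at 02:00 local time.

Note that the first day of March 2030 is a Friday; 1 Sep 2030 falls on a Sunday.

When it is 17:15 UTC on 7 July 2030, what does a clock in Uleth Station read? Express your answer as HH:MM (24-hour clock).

20:15

1 March 2030 is a Friday, so the first Sunday is March 3 and the third is March 17.
1 September 2030 is a Sunday, so the first Sunday is September 1 and the fourth is September 22.
At the standard offset (UTC+02:00), 17:15 UTC + 2h = 19:15 Uleth Station standard time.
Daylight saving runs 17 March – 22 September; the standard-time date in Uleth Station, 7 July 2030, is inside that window, so Uleth Station is at UTC+03:00.
17:15 UTC + 3h = 20:15 local.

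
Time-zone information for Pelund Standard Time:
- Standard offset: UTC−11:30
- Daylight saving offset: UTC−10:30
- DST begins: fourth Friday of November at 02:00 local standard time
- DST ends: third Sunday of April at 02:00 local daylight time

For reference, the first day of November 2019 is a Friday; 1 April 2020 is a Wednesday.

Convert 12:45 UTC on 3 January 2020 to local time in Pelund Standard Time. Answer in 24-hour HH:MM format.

02:15

1 November 2019 is a Friday, so the first Friday is November 1 and the fourth is November 22.
1 April 2020 is a Wednesday, so the first Sunday is April 5 and the third is April 19.
At the standard offset (UTC−11:30), 12:45 UTC − 11h30m = 01:15 Pelund Standard Time standard time.
The standard-time date in Pelund Standard Time, 3 January 2020, lies within the daylight-saving period (22 November 2019 – 19 April 2020), so Pelund Standard Time is on daylight time, UTC−10:30.
12:45 UTC − 10h30m = 02:15 local.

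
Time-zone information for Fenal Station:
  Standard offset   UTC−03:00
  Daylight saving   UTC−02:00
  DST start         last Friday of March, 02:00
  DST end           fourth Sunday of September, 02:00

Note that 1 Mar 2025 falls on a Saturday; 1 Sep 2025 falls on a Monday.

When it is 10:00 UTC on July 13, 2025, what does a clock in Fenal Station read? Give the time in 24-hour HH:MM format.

08:00

1 March 2025 is a Saturday, so Fridays fall on 7, 14, 21, 28; the last is March 28.
1 September 2025 is a Monday, so the first Sunday is September 7 and the fourth is September 28.
At the standard offset (UTC−03:00), 10:00 UTC − 3h = 07:00 Fenal Station standard time.
Daylight saving runs 28 March – 28 September; the standard-time date in Fenal Station, July 13, 2025, is inside that window, so Fenal Station is at UTC−02:00.
10:00 UTC − 2h = 08:00 local.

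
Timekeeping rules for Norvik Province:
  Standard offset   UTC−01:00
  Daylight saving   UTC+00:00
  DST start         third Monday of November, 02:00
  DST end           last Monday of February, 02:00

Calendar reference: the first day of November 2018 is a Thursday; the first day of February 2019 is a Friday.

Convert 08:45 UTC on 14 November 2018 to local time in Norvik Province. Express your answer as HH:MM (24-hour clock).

07:45

1 November 2018 is a Thursday, so the first Monday is November 5 and the third is November 19.
1 February 2019 is a Friday, so Mondays fall on 4, 11, 18, 25; the last is February 25.
At the standard offset (UTC−01:00), 08:45 UTC − 1h = 07:45 Norvik Province standard time.
The standard-time date in Norvik Province, 14 November 2018, does not fall between 19 November 2018 and 25 February 2019, so daylight saving is not in effect and Norvik Province is at UTC−01:00.
08:45 UTC − 1h = 07:45 local.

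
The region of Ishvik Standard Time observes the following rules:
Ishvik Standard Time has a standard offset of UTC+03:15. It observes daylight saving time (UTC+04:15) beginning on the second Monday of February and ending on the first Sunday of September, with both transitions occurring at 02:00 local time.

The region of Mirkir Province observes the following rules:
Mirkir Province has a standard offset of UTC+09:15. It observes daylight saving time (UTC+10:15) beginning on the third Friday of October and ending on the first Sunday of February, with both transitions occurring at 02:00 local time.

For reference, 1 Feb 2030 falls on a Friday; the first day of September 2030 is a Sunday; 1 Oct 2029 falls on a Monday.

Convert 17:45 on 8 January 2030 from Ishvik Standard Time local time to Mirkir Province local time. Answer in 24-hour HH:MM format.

1 February 2030 is a Friday, so the first Monday is February 4 and the second is February 11.
1 September 2030 is a Sunday, so the first Sunday is September 1.
8 January 2030 does not fall between 11 February and 1 September, so daylight saving is not in effect and Ishvik Standard Time is at UTC+03:15.
17:45 Ishvik Standard Time − 3h15m = 14:30 UTC.
1 October 2029 is a Monday, so the first Friday is October 5 and the third is October 19.
1 February 2030 is a Friday, so the first Sunday is February 3.
At the standard offset (UTC+09:15), 14:30 UTC + 9h15m = 23:45 Mirkir Province standard time.
The standard-time date in Mirkir Province, 8 January 2030, falls between 19 October 2029 and 3 February 2030, so daylight saving is in effect and Mirkir Province is at UTC+10:15.
14:30 UTC + 10h15m = 00:45 Mirkir Province (rolling into the next day, 9 January 2030).

00:45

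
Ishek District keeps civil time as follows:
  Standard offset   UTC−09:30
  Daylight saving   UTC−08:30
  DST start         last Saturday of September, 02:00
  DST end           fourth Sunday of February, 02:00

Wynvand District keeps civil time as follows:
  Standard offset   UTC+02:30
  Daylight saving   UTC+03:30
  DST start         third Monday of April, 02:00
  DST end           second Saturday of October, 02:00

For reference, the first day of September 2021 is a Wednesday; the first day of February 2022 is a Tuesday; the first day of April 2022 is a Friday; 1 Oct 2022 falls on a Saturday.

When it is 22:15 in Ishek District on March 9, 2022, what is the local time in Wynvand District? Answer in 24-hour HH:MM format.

1 September 2021 is a Wednesday, so Saturdays fall on 4, 11, 18, 25; the last is September 25.
1 February 2022 is a Tuesday, so the first Sunday is February 6 and the fourth is February 27.
Daylight saving runs 25 September 2021 – 27 February 2022; March 9, 2022 is outside that window, so Ishek District is on standard time at UTC−09:30.
22:15 Ishek District + 9h30m = 07:45 UTC (rolling into the next day, 10 March 2022).
1 April 2022 is a Friday, so the first Monday is April 4 and the third is April 18.
1 October 2022 is a Saturday, so the first Saturday is October 1 and the second is October 8.
At the standard offset (UTC+02:30), 07:45 UTC + 2h30m = 10:15 Wynvand District standard time.
Daylight saving runs 18 April – 8 October; the standard-time date in Wynvand District, March 10, 2022, is outside that window, so Wynvand District is on standard time at UTC+02:30.
07:45 UTC + 2h30m = 10:15 Wynvand District.

10:15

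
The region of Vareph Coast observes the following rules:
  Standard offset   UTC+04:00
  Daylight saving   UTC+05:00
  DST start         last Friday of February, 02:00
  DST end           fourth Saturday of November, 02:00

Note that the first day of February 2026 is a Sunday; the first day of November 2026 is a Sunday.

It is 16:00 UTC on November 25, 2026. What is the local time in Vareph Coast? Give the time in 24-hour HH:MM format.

1 February 2026 is a Sunday, so Fridays fall on 6, 13, 20, 27; the last is February 27.
1 November 2026 is a Sunday, so the first Saturday is November 7 and the fourth is November 28.
At the standard offset (UTC+04:00), 16:00 UTC + 4h = 20:00 Vareph Coast standard time.
The standard-time date in Vareph Coast, November 25, 2026, lies within the daylight-saving period (27 February – 28 November), so Vareph Coast is on daylight time, UTC+05:00.
16:00 UTC + 5h = 21:00 local.

21:00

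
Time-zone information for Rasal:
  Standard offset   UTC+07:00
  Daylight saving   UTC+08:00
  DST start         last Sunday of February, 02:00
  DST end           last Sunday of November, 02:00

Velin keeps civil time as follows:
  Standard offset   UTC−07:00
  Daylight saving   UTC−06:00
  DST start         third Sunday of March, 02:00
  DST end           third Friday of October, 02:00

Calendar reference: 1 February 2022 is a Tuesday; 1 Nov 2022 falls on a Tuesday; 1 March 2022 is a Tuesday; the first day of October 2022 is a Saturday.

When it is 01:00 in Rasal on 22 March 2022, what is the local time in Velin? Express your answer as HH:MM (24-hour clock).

11:00

1 February 2022 is a Tuesday, so Sundays fall on 6, 13, 20, 27; the last is February 27.
1 November 2022 is a Tuesday, so Sundays fall on 6, 13, 20, 27; the last is November 27.
22 March 2022 lies within the daylight-saving period (27 February – 27 November), so Rasal is on daylight time, UTC+08:00.
01:00 Rasal − 8h = 17:00 UTC (rolling into the previous day, 21 March 2022).
1 March 2022 is a Tuesday, so the first Sunday is March 6 and the third is March 20.
1 October 2022 is a Saturday, so the first Friday is October 7 and the third is October 21.
At the standard offset (UTC−07:00), 17:00 UTC − 7h = 10:00 Velin standard time.
The standard-time date in Velin, 21 March 2022, lies within the daylight-saving period (20 March – 21 October), so Velin is on daylight time, UTC−06:00.
17:00 UTC − 6h = 11:00 Velin.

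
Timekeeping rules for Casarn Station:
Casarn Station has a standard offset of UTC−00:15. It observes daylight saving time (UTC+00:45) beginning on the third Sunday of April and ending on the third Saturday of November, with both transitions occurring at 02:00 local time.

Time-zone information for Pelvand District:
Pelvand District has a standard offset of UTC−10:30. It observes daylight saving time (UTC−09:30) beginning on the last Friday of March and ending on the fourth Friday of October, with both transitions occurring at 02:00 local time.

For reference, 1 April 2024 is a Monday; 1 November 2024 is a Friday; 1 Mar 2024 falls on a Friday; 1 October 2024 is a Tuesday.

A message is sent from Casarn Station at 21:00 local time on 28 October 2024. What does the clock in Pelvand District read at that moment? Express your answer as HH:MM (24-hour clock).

09:45

1 April 2024 is a Monday, so the first Sunday is April 7 and the third is April 21.
1 November 2024 is a Friday, so the first Saturday is November 2 and the third is November 16.
28 October 2024 lies within the daylight-saving period (21 April – 16 November), so Casarn Station is on daylight time, UTC+00:45.
21:00 Casarn Station − 0h45m = 20:15 UTC.
1 March 2024 is a Friday, so Fridays fall on 1, 8, 15, 22, 29; the last is March 29.
1 October 2024 is a Tuesday, so the first Friday is October 4 and the fourth is October 25.
At the standard offset (UTC−10:30), 20:15 UTC − 10h30m = 09:45 Pelvand District standard time.
Daylight saving runs 29 March – 25 October; the standard-time date in Pelvand District, 28 October 2024, is outside that window, so Pelvand District is on standard time at UTC−10:30.
20:15 UTC − 10h30m = 09:45 Pelvand District.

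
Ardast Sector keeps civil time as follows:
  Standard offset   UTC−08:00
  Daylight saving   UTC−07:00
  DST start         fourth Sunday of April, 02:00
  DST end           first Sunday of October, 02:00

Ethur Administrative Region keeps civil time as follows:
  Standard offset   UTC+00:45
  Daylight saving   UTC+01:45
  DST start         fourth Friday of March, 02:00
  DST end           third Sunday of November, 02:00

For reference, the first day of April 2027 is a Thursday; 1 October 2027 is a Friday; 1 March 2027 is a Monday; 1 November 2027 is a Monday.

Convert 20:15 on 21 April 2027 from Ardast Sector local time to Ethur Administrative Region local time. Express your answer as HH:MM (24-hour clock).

06:00

1 April 2027 is a Thursday, so the first Sunday is April 4 and the fourth is April 25.
1 October 2027 is a Friday, so the first Sunday is October 3.
21 April 2027 is outside the daylight-saving period (25 April – 3 October), so Ardast Sector is on standard time, UTC−08:00.
20:15 Ardast Sector + 8h = 04:15 UTC (rolling into the next day, 22 April 2027).
1 March 2027 is a Monday, so the first Friday is March 5 and the fourth is March 26.
1 November 2027 is a Monday, so the first Sunday is November 7 and the third is November 21.
At the standard offset (UTC+00:45), 04:15 UTC + 0h45m = 05:00 Ethur Administrative Region standard time.
The standard-time date in Ethur Administrative Region, 22 April 2027, lies within the daylight-saving period (26 March – 21 November), so Ethur Administrative Region is on daylight time, UTC+01:45.
04:15 UTC + 1h45m = 06:00 Ethur Administrative Region.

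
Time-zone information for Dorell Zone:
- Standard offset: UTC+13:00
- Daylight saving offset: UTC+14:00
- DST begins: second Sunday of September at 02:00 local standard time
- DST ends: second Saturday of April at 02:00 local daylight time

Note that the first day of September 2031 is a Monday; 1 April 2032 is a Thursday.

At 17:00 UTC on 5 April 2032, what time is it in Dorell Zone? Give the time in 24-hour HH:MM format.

1 September 2031 is a Monday, so the first Sunday is September 7 and the second is September 14.
1 April 2032 is a Thursday, so the first Saturday is April 3 and the second is April 10.
At the standard offset (UTC+13:00), 17:00 UTC + 13h = 06:00 Dorell Zone standard time (rolling into the next day, 6 April 2032).
The standard-time date in Dorell Zone, 6 April 2032, lies within the daylight-saving period (14 September 2031 – 10 April 2032), so Dorell Zone is on daylight time, UTC+14:00.
17:00 UTC + 14h = 07:00 local (rolling into the next day, 6 April 2032).

07:00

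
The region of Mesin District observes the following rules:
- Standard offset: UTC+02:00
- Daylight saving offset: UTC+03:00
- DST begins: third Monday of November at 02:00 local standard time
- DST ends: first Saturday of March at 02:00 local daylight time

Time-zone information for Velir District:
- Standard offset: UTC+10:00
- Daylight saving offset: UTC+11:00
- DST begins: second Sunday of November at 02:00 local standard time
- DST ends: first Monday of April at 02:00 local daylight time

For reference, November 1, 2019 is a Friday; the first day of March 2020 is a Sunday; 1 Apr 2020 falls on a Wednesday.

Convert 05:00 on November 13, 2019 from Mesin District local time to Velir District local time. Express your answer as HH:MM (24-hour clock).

14:00

1 November 2019 is a Friday, so the first Monday is November 4 and the third is November 18.
1 March 2020 is a Sunday, so the first Saturday is March 7.
November 13, 2019 is outside the daylight-saving period (18 November 2019 – 7 March 2020), so Mesin District is on standard time, UTC+02:00.
05:00 Mesin District − 2h = 03:00 UTC.
1 November 2019 is a Friday, so the first Sunday is November 3 and the second is November 10.
1 April 2020 is a Wednesday, so the first Monday is April 6.
At the standard offset (UTC+10:00), 03:00 UTC + 10h = 13:00 Velir District standard time.
Daylight saving runs 10 November 2019 – 6 April 2020; the standard-time date in Velir District, November 13, 2019, is inside that window, so Velir District is at UTC+11:00.
03:00 UTC + 11h = 14:00 Velir District.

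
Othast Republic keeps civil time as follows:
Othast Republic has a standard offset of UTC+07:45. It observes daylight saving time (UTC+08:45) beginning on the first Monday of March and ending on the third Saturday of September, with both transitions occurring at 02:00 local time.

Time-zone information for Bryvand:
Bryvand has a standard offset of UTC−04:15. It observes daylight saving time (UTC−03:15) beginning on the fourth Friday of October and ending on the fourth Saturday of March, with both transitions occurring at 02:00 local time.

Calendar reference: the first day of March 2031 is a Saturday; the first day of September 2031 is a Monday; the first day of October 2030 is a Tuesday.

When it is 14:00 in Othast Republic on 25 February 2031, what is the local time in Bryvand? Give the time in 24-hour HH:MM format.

03:00

1 March 2031 is a Saturday, so the first Monday is March 3.
1 September 2031 is a Monday, so the first Saturday is September 6 and the third is September 20.
25 February 2031 is outside the daylight-saving period (3 March – 20 September), so Othast Republic is on standard time, UTC+07:45.
14:00 Othast Republic − 7h45m = 06:15 UTC.
1 October 2030 is a Tuesday, so the first Friday is October 4 and the fourth is October 25.
1 March 2031 is a Saturday, so the first Saturday is March 1 and the fourth is March 22.
At the standard offset (UTC−04:15), 06:15 UTC − 4h15m = 02:00 Bryvand standard time.
The standard-time date in Bryvand, 25 February 2031, lies within the daylight-saving period (25 October 2030 – 22 March 2031), so Bryvand is on daylight time, UTC−03:15.
06:15 UTC − 3h15m = 03:00 Bryvand.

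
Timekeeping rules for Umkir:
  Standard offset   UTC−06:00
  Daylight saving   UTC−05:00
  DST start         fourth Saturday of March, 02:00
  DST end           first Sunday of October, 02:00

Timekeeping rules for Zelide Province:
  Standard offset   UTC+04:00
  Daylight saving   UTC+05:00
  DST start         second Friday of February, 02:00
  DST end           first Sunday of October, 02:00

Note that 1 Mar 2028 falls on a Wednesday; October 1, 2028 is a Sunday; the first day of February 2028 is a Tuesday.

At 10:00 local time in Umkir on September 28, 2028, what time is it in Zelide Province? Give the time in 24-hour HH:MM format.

1 March 2028 is a Wednesday, so the first Saturday is March 4 and the fourth is March 25.
1 October 2028 is a Sunday, so the first Sunday is October 1.
September 28, 2028 falls between 25 March and 1 October, so daylight saving is in effect and Umkir is at UTC−05:00.
10:00 Umkir + 5h = 15:00 UTC.
1 February 2028 is a Tuesday, so the first Friday is February 4 and the second is February 11.
1 October 2028 is a Sunday, so the first Sunday is October 1.
At the standard offset (UTC+04:00), 15:00 UTC + 4h = 19:00 Zelide Province standard time.
Daylight saving runs 11 February – 1 October; the standard-time date in Zelide Province, September 28, 2028, is inside that window, so Zelide Province is at UTC+05:00.
15:00 UTC + 5h = 20:00 Zelide Province.

20:00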